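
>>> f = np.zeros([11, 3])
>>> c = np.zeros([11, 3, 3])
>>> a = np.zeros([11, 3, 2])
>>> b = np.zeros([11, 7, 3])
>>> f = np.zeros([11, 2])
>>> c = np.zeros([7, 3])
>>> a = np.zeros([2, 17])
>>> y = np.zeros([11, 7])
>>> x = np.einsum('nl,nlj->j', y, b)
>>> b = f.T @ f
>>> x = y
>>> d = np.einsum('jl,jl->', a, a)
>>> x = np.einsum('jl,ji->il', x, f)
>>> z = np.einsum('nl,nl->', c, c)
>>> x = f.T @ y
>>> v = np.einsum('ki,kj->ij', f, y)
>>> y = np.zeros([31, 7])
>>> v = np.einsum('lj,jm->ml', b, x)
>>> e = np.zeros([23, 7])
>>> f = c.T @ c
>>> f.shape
(3, 3)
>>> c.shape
(7, 3)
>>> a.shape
(2, 17)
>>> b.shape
(2, 2)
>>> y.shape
(31, 7)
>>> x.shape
(2, 7)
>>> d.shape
()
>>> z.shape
()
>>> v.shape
(7, 2)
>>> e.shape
(23, 7)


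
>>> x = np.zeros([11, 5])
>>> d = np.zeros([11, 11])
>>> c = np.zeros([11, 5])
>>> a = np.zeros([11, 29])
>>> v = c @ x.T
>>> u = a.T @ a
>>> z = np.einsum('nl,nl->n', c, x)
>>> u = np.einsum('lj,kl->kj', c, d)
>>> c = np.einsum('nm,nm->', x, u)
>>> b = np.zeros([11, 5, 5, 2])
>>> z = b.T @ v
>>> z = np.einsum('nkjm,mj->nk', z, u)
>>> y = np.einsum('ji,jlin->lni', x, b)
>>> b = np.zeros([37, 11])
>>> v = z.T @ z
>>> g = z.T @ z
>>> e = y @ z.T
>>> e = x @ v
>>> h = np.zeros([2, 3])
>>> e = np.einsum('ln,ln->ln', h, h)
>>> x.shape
(11, 5)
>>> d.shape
(11, 11)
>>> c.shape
()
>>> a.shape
(11, 29)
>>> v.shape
(5, 5)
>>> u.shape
(11, 5)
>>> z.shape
(2, 5)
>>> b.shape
(37, 11)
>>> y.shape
(5, 2, 5)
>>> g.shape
(5, 5)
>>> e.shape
(2, 3)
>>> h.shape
(2, 3)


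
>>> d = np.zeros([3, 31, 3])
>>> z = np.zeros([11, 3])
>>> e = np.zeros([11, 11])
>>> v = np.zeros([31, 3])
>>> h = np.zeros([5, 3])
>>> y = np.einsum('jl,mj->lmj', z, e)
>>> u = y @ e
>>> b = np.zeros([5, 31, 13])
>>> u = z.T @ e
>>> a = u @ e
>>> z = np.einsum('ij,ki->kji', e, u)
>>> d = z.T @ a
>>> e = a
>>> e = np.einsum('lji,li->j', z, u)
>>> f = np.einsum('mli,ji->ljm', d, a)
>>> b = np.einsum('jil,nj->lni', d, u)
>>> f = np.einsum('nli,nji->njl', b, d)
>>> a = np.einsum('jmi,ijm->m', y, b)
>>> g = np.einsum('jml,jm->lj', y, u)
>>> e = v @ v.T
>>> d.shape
(11, 11, 11)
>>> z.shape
(3, 11, 11)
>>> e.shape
(31, 31)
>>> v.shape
(31, 3)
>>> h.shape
(5, 3)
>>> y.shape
(3, 11, 11)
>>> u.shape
(3, 11)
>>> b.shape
(11, 3, 11)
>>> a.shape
(11,)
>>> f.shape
(11, 11, 3)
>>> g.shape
(11, 3)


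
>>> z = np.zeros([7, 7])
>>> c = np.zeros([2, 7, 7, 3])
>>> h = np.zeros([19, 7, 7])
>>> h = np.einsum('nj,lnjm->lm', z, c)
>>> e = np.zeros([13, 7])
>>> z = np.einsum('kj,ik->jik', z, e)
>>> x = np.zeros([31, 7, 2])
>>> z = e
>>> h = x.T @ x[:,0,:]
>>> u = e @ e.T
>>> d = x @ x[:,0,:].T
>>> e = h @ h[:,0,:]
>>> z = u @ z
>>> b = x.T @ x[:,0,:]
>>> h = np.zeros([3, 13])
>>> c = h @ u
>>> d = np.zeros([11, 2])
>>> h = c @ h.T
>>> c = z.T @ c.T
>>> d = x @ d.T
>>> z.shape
(13, 7)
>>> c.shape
(7, 3)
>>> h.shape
(3, 3)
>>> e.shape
(2, 7, 2)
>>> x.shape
(31, 7, 2)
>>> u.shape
(13, 13)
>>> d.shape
(31, 7, 11)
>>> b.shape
(2, 7, 2)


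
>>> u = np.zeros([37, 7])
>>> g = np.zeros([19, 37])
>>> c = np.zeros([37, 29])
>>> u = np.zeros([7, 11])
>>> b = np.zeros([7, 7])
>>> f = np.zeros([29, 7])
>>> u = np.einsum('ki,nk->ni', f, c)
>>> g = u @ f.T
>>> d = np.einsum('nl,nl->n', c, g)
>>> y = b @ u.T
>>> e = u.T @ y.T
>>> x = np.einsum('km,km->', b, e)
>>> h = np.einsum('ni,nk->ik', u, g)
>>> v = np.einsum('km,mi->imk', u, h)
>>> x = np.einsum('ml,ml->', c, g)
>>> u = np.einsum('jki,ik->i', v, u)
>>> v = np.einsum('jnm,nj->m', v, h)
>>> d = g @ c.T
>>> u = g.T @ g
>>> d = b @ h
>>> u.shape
(29, 29)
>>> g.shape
(37, 29)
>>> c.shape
(37, 29)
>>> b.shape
(7, 7)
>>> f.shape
(29, 7)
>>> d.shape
(7, 29)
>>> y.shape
(7, 37)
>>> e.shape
(7, 7)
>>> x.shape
()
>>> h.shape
(7, 29)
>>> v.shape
(37,)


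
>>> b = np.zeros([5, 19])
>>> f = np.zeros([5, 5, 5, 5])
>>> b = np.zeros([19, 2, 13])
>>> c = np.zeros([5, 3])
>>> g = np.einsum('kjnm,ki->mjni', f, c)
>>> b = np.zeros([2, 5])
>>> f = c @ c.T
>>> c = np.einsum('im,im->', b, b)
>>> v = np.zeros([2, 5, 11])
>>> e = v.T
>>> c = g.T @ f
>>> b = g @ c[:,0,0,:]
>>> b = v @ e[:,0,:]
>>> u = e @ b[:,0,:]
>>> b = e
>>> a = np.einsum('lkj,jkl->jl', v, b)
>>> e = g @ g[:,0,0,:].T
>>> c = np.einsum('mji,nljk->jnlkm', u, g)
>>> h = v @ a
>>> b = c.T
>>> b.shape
(11, 3, 5, 5, 5)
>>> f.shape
(5, 5)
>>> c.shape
(5, 5, 5, 3, 11)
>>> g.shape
(5, 5, 5, 3)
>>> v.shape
(2, 5, 11)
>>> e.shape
(5, 5, 5, 5)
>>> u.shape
(11, 5, 2)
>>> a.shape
(11, 2)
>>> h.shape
(2, 5, 2)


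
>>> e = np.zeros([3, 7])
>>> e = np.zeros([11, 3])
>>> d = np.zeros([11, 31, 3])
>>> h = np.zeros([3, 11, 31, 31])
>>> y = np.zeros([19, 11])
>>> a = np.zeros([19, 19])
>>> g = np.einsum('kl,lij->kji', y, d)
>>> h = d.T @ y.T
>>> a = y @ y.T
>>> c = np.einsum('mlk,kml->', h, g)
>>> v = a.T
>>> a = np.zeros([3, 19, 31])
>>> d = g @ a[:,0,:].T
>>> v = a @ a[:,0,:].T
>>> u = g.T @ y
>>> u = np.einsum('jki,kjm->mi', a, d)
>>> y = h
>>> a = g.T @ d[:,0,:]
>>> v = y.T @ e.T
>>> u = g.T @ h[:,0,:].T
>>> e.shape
(11, 3)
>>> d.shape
(19, 3, 3)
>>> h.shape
(3, 31, 19)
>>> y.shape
(3, 31, 19)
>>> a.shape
(31, 3, 3)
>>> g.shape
(19, 3, 31)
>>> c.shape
()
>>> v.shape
(19, 31, 11)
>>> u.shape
(31, 3, 3)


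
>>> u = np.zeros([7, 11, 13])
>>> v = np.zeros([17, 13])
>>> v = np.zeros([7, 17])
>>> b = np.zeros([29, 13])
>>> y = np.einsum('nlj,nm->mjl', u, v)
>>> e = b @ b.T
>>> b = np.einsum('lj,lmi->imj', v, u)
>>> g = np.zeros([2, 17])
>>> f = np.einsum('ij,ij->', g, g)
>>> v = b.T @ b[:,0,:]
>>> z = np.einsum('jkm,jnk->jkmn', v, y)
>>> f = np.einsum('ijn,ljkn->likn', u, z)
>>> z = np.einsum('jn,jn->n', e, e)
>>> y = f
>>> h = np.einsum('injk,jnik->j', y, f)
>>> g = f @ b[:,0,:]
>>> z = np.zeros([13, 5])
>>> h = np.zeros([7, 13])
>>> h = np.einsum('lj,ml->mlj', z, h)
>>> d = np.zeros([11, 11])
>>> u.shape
(7, 11, 13)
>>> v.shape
(17, 11, 17)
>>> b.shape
(13, 11, 17)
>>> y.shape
(17, 7, 17, 13)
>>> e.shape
(29, 29)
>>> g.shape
(17, 7, 17, 17)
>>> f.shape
(17, 7, 17, 13)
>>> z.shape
(13, 5)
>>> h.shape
(7, 13, 5)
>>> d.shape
(11, 11)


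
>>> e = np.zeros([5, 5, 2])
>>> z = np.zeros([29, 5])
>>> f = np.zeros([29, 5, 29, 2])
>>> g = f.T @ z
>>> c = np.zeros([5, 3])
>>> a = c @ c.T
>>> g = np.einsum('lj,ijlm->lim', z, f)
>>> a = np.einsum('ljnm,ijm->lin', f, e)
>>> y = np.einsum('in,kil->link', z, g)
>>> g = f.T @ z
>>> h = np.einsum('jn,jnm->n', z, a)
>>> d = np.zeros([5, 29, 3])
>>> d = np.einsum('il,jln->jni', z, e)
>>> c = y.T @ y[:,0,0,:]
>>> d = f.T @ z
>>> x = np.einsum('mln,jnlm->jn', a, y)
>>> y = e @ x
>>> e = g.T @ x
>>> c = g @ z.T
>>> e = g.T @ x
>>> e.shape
(5, 5, 29, 29)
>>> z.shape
(29, 5)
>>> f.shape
(29, 5, 29, 2)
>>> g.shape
(2, 29, 5, 5)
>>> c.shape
(2, 29, 5, 29)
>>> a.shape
(29, 5, 29)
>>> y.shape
(5, 5, 29)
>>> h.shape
(5,)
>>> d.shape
(2, 29, 5, 5)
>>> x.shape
(2, 29)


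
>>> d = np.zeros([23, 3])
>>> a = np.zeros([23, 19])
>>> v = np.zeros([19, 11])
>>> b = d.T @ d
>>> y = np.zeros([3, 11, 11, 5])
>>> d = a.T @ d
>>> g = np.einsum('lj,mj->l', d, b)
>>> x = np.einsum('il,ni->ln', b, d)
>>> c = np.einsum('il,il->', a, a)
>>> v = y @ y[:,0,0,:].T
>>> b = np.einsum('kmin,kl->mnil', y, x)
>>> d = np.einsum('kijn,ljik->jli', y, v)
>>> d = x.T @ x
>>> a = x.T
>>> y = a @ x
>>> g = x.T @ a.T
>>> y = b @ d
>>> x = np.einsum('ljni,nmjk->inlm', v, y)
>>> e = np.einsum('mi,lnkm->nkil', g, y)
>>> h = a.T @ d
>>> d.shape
(19, 19)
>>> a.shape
(19, 3)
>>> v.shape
(3, 11, 11, 3)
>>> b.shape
(11, 5, 11, 19)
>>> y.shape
(11, 5, 11, 19)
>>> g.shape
(19, 19)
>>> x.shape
(3, 11, 3, 5)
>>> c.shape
()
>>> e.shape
(5, 11, 19, 11)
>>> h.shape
(3, 19)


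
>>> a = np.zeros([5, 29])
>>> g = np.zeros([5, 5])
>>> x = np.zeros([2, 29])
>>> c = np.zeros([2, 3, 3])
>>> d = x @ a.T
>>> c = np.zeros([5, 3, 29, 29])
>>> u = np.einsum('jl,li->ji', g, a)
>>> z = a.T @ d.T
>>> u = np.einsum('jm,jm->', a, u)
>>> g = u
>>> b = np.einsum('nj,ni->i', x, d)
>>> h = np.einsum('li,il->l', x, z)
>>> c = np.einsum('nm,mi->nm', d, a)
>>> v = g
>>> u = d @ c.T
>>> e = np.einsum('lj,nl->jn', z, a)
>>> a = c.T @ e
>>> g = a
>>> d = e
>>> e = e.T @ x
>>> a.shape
(5, 5)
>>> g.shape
(5, 5)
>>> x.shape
(2, 29)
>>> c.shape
(2, 5)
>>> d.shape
(2, 5)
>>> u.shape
(2, 2)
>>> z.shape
(29, 2)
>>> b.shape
(5,)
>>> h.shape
(2,)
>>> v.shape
()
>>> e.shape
(5, 29)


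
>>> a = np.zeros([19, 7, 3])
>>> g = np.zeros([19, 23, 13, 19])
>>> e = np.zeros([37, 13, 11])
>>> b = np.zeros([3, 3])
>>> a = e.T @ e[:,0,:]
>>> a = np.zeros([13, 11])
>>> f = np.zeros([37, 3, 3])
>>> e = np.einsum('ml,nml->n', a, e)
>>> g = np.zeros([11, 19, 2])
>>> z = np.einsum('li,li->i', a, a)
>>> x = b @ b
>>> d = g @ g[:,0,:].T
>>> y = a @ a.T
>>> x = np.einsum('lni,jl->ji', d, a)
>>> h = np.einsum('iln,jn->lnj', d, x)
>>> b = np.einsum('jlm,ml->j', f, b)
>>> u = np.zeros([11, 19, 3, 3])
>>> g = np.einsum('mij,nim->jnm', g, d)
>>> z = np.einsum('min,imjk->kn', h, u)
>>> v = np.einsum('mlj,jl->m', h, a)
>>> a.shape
(13, 11)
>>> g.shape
(2, 11, 11)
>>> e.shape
(37,)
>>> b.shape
(37,)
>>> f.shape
(37, 3, 3)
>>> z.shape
(3, 13)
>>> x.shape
(13, 11)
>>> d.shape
(11, 19, 11)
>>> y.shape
(13, 13)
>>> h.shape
(19, 11, 13)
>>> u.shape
(11, 19, 3, 3)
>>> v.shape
(19,)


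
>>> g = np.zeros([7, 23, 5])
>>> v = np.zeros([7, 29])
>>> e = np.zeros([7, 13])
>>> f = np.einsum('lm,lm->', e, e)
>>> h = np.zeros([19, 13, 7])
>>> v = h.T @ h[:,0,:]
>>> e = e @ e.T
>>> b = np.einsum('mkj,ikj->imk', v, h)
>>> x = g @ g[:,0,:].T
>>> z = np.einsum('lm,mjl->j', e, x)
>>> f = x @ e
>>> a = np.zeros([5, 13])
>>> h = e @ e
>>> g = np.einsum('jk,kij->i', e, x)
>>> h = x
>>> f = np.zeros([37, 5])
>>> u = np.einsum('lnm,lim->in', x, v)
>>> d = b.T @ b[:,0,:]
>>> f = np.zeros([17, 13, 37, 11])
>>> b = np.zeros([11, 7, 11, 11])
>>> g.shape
(23,)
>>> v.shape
(7, 13, 7)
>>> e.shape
(7, 7)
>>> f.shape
(17, 13, 37, 11)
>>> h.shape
(7, 23, 7)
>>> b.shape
(11, 7, 11, 11)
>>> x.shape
(7, 23, 7)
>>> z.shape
(23,)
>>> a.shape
(5, 13)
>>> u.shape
(13, 23)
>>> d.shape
(13, 7, 13)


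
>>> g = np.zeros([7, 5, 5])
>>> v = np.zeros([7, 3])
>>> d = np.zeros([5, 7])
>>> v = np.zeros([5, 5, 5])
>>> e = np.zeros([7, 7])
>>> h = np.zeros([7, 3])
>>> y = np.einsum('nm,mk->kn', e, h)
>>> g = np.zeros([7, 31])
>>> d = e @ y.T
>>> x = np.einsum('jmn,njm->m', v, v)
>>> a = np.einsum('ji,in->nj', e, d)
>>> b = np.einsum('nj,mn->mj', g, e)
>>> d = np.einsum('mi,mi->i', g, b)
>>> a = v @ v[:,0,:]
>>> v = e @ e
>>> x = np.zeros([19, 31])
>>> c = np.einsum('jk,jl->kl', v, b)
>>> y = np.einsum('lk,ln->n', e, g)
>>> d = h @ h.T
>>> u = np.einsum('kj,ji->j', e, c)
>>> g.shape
(7, 31)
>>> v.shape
(7, 7)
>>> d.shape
(7, 7)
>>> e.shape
(7, 7)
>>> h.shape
(7, 3)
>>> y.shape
(31,)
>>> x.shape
(19, 31)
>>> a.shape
(5, 5, 5)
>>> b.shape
(7, 31)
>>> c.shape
(7, 31)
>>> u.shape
(7,)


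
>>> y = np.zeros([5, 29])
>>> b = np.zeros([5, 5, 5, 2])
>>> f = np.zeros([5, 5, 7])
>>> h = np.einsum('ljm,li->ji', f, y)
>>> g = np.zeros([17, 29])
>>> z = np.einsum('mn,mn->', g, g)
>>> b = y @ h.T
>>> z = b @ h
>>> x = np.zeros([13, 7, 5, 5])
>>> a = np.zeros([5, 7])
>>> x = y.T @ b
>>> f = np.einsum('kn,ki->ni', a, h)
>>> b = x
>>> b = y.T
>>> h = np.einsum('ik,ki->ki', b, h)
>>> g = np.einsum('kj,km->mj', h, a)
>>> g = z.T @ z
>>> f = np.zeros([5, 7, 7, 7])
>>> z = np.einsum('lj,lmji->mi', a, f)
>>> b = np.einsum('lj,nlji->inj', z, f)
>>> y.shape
(5, 29)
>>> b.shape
(7, 5, 7)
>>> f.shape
(5, 7, 7, 7)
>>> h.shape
(5, 29)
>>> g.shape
(29, 29)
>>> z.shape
(7, 7)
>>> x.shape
(29, 5)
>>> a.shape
(5, 7)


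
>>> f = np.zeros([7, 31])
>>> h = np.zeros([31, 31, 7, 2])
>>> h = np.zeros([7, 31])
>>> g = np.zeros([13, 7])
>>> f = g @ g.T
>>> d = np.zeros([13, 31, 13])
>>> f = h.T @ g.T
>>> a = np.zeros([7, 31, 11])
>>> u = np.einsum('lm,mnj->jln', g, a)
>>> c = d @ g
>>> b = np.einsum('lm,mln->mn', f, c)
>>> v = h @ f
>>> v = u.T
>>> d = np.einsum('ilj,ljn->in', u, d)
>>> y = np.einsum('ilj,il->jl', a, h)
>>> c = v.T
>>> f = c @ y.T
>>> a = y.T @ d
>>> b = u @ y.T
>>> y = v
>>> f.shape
(11, 13, 11)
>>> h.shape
(7, 31)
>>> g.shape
(13, 7)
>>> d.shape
(11, 13)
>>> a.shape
(31, 13)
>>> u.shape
(11, 13, 31)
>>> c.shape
(11, 13, 31)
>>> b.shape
(11, 13, 11)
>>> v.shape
(31, 13, 11)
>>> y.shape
(31, 13, 11)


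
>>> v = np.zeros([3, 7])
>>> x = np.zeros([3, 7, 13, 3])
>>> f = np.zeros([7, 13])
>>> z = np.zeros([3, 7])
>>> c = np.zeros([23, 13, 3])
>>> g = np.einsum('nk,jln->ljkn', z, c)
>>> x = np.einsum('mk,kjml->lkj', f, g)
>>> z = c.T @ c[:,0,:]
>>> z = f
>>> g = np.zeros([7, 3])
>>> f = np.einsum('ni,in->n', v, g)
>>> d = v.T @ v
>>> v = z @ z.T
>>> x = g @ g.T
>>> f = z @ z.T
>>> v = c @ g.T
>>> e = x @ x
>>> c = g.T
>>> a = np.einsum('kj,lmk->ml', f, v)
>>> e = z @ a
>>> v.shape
(23, 13, 7)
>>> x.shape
(7, 7)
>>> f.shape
(7, 7)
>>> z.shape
(7, 13)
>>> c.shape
(3, 7)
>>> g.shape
(7, 3)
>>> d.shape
(7, 7)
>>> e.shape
(7, 23)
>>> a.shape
(13, 23)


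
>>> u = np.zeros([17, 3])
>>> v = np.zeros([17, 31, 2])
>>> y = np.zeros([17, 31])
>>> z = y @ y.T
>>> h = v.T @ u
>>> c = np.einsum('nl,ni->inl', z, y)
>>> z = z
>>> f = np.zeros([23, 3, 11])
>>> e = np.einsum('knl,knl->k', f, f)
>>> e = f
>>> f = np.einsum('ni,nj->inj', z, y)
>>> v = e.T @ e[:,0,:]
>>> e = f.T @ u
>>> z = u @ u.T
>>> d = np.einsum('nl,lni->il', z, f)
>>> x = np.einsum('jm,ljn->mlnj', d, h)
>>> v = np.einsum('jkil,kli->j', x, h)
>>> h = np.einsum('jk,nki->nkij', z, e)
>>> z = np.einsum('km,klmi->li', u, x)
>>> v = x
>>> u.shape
(17, 3)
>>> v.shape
(17, 2, 3, 31)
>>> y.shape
(17, 31)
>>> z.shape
(2, 31)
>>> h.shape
(31, 17, 3, 17)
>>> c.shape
(31, 17, 17)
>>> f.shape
(17, 17, 31)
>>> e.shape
(31, 17, 3)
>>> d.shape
(31, 17)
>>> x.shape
(17, 2, 3, 31)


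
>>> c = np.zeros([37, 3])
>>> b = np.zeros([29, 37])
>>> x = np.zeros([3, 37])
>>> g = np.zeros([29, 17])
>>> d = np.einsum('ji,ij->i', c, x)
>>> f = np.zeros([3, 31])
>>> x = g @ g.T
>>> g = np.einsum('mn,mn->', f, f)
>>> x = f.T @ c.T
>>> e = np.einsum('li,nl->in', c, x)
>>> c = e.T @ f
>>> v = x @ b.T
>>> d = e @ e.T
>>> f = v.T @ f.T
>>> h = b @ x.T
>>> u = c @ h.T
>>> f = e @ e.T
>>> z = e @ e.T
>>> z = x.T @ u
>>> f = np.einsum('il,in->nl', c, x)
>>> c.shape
(31, 31)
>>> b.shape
(29, 37)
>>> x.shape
(31, 37)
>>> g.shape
()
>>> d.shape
(3, 3)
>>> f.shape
(37, 31)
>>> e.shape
(3, 31)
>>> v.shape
(31, 29)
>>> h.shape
(29, 31)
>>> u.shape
(31, 29)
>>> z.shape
(37, 29)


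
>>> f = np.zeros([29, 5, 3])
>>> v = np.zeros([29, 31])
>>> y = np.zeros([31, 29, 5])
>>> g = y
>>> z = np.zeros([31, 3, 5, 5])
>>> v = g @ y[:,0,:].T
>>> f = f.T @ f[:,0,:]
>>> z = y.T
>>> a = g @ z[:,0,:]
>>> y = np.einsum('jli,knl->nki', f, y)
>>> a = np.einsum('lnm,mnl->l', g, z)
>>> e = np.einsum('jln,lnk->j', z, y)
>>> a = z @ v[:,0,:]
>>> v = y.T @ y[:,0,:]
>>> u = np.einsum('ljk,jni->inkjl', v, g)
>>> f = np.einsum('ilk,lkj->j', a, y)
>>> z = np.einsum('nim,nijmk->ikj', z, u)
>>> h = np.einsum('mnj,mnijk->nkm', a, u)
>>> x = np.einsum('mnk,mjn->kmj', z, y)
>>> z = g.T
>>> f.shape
(3,)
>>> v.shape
(3, 31, 3)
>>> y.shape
(29, 31, 3)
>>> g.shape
(31, 29, 5)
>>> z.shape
(5, 29, 31)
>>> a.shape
(5, 29, 31)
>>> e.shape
(5,)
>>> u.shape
(5, 29, 3, 31, 3)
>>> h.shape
(29, 3, 5)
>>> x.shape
(3, 29, 31)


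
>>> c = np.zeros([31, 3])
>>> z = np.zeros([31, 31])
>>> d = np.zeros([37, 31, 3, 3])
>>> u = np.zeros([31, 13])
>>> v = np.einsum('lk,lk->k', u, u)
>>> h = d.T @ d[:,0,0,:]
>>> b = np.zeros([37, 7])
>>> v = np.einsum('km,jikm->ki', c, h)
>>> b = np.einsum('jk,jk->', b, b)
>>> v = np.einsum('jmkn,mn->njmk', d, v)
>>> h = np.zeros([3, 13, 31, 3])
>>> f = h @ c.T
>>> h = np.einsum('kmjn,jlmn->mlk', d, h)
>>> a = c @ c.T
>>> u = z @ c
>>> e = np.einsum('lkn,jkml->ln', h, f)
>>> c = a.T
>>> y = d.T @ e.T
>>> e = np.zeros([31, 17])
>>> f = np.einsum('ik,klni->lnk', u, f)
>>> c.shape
(31, 31)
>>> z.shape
(31, 31)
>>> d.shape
(37, 31, 3, 3)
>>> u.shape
(31, 3)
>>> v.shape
(3, 37, 31, 3)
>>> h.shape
(31, 13, 37)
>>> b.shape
()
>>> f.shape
(13, 31, 3)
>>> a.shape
(31, 31)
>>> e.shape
(31, 17)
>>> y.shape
(3, 3, 31, 31)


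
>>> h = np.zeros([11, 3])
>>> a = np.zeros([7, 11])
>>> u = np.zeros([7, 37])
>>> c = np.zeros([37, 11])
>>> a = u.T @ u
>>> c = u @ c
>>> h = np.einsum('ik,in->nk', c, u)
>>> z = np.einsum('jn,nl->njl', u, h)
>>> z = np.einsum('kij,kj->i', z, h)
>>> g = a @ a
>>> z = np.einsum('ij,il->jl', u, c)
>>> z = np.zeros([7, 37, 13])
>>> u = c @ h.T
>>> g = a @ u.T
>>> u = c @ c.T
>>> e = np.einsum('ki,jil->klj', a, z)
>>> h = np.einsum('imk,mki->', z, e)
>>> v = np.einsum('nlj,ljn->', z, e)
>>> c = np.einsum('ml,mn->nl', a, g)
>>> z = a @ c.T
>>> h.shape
()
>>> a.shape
(37, 37)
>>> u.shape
(7, 7)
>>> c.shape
(7, 37)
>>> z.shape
(37, 7)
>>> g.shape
(37, 7)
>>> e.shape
(37, 13, 7)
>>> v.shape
()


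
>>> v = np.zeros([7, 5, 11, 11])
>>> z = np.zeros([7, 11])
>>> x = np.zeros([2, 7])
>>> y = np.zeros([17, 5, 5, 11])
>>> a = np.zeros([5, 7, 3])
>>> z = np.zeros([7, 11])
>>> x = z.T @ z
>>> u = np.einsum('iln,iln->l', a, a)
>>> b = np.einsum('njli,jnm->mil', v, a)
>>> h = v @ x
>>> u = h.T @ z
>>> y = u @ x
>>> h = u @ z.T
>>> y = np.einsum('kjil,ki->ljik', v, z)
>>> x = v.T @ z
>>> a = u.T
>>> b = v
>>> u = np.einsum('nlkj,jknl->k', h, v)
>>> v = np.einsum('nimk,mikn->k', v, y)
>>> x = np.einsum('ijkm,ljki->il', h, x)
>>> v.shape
(11,)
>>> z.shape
(7, 11)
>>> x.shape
(11, 11)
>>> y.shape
(11, 5, 11, 7)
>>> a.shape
(11, 5, 11, 11)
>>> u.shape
(5,)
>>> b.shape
(7, 5, 11, 11)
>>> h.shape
(11, 11, 5, 7)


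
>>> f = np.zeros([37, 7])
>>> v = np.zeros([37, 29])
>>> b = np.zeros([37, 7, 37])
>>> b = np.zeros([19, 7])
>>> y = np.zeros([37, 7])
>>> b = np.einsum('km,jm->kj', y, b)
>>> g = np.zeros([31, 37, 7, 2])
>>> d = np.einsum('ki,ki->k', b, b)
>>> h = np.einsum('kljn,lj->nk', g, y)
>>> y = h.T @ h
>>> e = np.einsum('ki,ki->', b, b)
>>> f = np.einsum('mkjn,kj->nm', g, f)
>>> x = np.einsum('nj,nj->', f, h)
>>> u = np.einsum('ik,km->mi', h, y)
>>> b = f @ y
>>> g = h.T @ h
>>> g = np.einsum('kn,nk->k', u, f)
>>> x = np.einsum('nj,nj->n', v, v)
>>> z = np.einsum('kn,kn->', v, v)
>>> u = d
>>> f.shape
(2, 31)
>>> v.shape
(37, 29)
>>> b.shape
(2, 31)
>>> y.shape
(31, 31)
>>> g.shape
(31,)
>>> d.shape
(37,)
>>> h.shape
(2, 31)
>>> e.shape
()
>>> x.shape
(37,)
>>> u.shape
(37,)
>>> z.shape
()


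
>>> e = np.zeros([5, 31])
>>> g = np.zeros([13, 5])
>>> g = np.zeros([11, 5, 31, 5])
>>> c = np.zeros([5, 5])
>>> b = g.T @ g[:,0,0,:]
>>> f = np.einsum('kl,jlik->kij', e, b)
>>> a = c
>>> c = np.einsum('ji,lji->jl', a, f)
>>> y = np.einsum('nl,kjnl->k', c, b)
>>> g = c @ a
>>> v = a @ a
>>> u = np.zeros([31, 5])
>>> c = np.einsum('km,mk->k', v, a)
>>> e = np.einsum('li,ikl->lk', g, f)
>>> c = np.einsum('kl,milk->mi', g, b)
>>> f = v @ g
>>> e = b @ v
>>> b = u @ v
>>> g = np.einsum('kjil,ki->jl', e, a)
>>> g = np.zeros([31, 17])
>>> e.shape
(5, 31, 5, 5)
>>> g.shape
(31, 17)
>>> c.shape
(5, 31)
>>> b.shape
(31, 5)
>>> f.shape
(5, 5)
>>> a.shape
(5, 5)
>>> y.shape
(5,)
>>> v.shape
(5, 5)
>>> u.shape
(31, 5)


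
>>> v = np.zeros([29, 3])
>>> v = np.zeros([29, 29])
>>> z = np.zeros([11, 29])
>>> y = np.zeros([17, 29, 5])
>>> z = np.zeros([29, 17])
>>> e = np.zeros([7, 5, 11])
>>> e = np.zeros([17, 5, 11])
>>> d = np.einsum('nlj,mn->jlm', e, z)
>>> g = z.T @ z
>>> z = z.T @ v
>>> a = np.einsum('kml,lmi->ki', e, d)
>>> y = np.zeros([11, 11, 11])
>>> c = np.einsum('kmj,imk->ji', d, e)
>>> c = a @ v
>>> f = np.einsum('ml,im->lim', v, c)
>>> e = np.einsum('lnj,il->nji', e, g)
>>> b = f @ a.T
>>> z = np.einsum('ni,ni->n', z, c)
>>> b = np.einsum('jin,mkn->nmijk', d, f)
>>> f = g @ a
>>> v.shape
(29, 29)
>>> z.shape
(17,)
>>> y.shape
(11, 11, 11)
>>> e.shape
(5, 11, 17)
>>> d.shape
(11, 5, 29)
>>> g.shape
(17, 17)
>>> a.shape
(17, 29)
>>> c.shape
(17, 29)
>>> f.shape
(17, 29)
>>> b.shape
(29, 29, 5, 11, 17)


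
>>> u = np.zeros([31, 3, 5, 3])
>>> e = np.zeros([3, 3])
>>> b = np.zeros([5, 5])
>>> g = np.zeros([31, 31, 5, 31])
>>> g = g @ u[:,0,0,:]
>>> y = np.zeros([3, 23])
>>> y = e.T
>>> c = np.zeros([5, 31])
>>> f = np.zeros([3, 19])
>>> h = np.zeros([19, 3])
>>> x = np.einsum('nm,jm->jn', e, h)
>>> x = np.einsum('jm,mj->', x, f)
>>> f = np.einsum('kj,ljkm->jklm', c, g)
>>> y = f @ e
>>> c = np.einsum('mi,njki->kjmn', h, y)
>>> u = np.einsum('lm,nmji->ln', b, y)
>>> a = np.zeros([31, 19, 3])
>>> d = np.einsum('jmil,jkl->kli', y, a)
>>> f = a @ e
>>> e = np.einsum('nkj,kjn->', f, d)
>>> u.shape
(5, 31)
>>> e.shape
()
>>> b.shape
(5, 5)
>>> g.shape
(31, 31, 5, 3)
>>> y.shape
(31, 5, 31, 3)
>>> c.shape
(31, 5, 19, 31)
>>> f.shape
(31, 19, 3)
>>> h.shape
(19, 3)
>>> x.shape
()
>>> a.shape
(31, 19, 3)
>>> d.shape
(19, 3, 31)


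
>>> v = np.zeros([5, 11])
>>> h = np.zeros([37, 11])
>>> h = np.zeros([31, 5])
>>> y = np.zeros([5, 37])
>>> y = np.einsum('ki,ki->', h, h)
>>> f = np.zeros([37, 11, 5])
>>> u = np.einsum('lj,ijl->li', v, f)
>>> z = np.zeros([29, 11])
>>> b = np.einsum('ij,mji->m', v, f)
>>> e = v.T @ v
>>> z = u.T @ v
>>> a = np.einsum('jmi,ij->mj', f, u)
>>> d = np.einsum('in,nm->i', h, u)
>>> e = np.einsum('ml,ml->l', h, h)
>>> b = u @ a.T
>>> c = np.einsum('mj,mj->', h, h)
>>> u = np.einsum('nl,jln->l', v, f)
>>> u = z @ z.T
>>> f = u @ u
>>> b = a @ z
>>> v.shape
(5, 11)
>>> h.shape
(31, 5)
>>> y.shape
()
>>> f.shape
(37, 37)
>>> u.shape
(37, 37)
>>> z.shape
(37, 11)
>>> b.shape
(11, 11)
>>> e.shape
(5,)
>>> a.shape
(11, 37)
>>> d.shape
(31,)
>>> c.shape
()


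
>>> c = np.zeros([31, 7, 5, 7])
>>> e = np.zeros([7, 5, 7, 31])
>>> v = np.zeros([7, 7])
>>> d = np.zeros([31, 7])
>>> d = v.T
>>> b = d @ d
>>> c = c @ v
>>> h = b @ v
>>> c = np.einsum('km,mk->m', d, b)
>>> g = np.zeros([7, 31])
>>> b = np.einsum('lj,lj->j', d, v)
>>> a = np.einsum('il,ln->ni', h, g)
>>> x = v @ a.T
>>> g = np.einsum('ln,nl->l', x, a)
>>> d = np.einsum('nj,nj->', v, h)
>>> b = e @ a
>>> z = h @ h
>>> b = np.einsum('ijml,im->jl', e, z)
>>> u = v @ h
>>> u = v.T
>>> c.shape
(7,)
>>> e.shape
(7, 5, 7, 31)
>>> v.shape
(7, 7)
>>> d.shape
()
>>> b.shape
(5, 31)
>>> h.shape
(7, 7)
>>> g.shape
(7,)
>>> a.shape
(31, 7)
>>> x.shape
(7, 31)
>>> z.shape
(7, 7)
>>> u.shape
(7, 7)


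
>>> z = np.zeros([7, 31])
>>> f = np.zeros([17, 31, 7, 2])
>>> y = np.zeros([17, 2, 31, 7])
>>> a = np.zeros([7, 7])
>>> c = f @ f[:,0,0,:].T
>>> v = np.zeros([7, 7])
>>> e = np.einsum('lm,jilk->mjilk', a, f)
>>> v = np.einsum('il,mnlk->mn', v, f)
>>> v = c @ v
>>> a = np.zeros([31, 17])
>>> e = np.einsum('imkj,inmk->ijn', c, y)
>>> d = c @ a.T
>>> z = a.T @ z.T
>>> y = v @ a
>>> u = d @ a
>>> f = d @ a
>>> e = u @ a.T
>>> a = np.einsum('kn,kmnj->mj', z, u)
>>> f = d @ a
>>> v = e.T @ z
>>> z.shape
(17, 7)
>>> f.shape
(17, 31, 7, 17)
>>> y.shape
(17, 31, 7, 17)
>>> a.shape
(31, 17)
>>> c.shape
(17, 31, 7, 17)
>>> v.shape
(31, 7, 31, 7)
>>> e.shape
(17, 31, 7, 31)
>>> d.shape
(17, 31, 7, 31)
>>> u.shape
(17, 31, 7, 17)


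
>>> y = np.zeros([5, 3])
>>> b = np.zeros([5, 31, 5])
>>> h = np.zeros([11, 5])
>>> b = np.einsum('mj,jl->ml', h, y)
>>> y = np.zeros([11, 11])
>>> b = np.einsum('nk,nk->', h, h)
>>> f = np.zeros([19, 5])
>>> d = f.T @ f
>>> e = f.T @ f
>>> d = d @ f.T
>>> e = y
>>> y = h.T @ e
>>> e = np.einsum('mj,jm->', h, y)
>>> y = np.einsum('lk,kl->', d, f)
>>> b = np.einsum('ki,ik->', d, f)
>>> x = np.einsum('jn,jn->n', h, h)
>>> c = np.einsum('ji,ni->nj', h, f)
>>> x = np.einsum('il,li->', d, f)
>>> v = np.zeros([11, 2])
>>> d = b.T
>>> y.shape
()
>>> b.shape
()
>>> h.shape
(11, 5)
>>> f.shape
(19, 5)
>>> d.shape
()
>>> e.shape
()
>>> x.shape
()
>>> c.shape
(19, 11)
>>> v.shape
(11, 2)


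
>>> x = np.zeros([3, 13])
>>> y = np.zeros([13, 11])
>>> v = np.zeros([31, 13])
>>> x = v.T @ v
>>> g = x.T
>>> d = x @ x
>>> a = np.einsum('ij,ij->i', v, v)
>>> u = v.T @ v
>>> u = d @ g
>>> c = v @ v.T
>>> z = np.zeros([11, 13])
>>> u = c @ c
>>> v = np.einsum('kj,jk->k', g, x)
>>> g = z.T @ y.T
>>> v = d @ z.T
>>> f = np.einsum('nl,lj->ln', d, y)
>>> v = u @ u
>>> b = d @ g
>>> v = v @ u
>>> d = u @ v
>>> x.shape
(13, 13)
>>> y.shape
(13, 11)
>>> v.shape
(31, 31)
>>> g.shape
(13, 13)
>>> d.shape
(31, 31)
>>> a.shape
(31,)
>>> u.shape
(31, 31)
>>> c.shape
(31, 31)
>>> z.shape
(11, 13)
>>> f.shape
(13, 13)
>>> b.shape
(13, 13)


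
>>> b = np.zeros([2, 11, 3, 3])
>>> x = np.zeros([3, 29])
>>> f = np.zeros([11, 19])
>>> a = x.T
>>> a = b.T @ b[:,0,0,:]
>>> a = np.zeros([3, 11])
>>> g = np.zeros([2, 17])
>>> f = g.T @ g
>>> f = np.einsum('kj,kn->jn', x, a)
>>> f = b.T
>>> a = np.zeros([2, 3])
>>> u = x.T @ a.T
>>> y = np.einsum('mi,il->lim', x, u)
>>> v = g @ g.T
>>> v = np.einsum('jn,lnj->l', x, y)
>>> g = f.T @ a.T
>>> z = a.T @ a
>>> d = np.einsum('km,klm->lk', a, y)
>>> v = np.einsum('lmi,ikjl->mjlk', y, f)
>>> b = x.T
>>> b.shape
(29, 3)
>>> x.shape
(3, 29)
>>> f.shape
(3, 3, 11, 2)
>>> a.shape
(2, 3)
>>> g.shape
(2, 11, 3, 2)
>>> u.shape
(29, 2)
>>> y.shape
(2, 29, 3)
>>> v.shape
(29, 11, 2, 3)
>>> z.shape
(3, 3)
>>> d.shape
(29, 2)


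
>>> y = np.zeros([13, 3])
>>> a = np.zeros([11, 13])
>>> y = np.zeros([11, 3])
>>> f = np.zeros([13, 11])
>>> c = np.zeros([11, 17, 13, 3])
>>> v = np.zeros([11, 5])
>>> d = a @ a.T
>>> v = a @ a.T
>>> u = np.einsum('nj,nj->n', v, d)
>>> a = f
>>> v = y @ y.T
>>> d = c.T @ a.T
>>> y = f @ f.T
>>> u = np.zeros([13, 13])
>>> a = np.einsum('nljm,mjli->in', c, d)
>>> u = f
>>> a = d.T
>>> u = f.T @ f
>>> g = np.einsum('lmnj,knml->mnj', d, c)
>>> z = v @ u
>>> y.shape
(13, 13)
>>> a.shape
(13, 17, 13, 3)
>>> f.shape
(13, 11)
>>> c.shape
(11, 17, 13, 3)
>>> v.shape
(11, 11)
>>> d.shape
(3, 13, 17, 13)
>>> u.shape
(11, 11)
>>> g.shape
(13, 17, 13)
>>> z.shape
(11, 11)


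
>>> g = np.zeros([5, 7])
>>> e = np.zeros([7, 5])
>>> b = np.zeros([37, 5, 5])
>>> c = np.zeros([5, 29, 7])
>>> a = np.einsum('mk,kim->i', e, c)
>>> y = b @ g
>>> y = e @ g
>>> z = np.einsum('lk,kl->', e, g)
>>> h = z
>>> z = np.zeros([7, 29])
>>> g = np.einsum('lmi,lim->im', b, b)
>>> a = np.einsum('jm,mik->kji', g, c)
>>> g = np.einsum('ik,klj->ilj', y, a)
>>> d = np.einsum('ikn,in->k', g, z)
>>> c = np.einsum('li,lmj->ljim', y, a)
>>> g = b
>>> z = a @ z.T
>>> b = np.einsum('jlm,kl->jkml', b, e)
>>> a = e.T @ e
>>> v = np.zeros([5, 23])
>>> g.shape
(37, 5, 5)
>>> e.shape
(7, 5)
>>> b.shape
(37, 7, 5, 5)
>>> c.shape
(7, 29, 7, 5)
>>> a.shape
(5, 5)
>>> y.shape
(7, 7)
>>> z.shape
(7, 5, 7)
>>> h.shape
()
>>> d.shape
(5,)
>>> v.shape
(5, 23)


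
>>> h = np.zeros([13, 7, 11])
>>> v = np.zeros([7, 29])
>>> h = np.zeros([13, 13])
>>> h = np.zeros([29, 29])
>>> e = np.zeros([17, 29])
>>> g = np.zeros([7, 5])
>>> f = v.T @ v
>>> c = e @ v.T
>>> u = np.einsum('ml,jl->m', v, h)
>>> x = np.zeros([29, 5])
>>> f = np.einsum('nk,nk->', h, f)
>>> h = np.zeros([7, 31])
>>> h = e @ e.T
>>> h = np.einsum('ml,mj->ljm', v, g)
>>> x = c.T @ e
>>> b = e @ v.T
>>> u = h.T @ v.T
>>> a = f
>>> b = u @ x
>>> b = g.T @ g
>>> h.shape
(29, 5, 7)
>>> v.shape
(7, 29)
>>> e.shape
(17, 29)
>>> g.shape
(7, 5)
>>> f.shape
()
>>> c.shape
(17, 7)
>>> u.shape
(7, 5, 7)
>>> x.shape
(7, 29)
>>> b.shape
(5, 5)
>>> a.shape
()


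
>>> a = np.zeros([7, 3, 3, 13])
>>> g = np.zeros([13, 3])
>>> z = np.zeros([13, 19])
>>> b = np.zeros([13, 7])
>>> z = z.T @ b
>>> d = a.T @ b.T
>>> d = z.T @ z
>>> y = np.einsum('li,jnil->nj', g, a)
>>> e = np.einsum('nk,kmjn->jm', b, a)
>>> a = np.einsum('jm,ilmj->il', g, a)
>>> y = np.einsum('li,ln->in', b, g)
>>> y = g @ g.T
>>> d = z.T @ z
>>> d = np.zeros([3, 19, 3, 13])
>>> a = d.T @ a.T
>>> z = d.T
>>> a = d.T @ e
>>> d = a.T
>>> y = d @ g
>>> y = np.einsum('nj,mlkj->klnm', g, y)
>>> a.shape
(13, 3, 19, 3)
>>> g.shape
(13, 3)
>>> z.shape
(13, 3, 19, 3)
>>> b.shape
(13, 7)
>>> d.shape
(3, 19, 3, 13)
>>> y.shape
(3, 19, 13, 3)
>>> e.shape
(3, 3)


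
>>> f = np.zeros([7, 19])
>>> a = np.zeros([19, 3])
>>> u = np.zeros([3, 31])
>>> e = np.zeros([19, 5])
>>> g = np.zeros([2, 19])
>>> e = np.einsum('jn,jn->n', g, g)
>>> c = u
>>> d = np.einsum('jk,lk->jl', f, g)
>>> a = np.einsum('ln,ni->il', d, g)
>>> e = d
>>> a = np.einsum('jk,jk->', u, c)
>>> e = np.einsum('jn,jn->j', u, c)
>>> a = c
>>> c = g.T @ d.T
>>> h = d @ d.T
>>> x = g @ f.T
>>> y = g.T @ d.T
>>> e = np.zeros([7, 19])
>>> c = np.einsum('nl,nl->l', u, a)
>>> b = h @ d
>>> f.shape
(7, 19)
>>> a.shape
(3, 31)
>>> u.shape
(3, 31)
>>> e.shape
(7, 19)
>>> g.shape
(2, 19)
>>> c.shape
(31,)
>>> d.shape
(7, 2)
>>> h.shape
(7, 7)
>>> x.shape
(2, 7)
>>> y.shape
(19, 7)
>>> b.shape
(7, 2)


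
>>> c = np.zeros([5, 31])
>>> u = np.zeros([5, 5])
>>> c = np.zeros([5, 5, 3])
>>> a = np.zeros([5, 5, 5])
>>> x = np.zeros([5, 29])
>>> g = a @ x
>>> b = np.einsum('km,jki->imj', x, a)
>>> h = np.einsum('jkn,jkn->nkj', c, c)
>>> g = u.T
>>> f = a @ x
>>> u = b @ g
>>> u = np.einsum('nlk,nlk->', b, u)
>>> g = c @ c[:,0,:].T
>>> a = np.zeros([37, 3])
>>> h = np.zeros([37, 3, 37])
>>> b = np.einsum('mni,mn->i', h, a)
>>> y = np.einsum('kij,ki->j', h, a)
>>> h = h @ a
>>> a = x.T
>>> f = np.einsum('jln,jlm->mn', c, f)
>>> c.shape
(5, 5, 3)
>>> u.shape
()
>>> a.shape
(29, 5)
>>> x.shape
(5, 29)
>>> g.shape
(5, 5, 5)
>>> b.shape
(37,)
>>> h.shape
(37, 3, 3)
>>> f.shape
(29, 3)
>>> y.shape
(37,)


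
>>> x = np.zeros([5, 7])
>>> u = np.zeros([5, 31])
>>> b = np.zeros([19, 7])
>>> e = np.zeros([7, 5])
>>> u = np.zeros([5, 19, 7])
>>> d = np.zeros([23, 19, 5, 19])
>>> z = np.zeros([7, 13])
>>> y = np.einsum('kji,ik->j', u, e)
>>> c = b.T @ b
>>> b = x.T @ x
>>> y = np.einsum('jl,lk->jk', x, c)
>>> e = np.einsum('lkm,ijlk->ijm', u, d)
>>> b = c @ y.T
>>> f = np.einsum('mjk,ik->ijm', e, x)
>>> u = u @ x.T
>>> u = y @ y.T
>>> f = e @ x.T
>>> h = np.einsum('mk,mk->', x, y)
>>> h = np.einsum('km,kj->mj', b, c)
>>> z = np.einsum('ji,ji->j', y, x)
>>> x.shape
(5, 7)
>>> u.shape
(5, 5)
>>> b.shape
(7, 5)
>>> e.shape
(23, 19, 7)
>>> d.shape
(23, 19, 5, 19)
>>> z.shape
(5,)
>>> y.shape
(5, 7)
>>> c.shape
(7, 7)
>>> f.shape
(23, 19, 5)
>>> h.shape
(5, 7)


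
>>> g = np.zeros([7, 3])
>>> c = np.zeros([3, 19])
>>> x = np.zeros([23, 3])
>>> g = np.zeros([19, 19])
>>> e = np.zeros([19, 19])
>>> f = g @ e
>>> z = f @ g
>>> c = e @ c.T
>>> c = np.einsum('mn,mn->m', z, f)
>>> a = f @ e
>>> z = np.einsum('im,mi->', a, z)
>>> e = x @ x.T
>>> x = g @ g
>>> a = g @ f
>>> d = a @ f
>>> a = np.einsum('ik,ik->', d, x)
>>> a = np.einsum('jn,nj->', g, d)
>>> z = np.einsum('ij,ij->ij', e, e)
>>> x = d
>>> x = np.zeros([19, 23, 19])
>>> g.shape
(19, 19)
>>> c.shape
(19,)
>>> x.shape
(19, 23, 19)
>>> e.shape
(23, 23)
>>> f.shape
(19, 19)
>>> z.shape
(23, 23)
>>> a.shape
()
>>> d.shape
(19, 19)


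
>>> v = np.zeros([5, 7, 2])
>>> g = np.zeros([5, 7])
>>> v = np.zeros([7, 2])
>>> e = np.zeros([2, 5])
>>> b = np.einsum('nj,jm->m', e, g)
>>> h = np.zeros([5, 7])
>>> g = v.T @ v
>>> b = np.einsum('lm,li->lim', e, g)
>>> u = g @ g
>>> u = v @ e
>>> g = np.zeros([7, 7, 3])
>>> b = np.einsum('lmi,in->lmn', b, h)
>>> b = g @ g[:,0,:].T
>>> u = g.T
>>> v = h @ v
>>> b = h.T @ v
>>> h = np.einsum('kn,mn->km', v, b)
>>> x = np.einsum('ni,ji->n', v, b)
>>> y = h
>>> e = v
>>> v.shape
(5, 2)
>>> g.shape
(7, 7, 3)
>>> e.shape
(5, 2)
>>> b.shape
(7, 2)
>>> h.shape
(5, 7)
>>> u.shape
(3, 7, 7)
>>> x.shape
(5,)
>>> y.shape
(5, 7)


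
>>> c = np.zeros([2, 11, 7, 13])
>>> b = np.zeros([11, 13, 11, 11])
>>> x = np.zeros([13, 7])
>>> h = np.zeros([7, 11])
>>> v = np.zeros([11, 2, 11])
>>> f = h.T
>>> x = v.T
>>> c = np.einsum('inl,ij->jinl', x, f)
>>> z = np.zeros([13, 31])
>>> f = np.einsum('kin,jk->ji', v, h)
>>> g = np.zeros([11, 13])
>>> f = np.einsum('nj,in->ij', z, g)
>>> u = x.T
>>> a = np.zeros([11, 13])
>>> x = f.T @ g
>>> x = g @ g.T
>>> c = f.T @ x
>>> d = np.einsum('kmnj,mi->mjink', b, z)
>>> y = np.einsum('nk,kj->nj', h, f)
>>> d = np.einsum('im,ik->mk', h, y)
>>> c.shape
(31, 11)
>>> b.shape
(11, 13, 11, 11)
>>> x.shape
(11, 11)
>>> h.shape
(7, 11)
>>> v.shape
(11, 2, 11)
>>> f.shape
(11, 31)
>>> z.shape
(13, 31)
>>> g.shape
(11, 13)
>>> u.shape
(11, 2, 11)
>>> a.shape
(11, 13)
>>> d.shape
(11, 31)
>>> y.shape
(7, 31)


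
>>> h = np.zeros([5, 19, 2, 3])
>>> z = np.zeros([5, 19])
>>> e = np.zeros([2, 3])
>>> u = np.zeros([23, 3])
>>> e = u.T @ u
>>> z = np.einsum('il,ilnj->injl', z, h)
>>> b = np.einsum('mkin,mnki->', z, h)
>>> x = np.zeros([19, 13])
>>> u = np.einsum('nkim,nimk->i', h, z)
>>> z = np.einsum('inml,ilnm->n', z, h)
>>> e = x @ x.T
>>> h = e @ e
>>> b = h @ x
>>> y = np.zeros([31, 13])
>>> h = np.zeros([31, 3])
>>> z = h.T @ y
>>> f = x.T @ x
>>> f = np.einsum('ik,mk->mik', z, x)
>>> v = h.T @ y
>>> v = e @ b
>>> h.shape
(31, 3)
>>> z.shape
(3, 13)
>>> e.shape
(19, 19)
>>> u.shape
(2,)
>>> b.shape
(19, 13)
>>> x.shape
(19, 13)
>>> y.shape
(31, 13)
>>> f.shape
(19, 3, 13)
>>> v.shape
(19, 13)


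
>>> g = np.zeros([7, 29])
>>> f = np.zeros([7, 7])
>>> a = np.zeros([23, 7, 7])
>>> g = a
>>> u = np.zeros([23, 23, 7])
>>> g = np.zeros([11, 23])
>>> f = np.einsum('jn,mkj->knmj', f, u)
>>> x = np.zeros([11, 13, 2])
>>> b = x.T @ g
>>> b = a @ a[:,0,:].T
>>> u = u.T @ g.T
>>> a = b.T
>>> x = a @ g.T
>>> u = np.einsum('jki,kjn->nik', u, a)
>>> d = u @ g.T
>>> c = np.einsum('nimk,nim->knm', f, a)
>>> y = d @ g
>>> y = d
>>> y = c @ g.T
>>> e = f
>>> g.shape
(11, 23)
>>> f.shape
(23, 7, 23, 7)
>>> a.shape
(23, 7, 23)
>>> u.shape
(23, 11, 23)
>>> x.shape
(23, 7, 11)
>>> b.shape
(23, 7, 23)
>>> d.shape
(23, 11, 11)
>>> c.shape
(7, 23, 23)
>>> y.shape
(7, 23, 11)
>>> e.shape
(23, 7, 23, 7)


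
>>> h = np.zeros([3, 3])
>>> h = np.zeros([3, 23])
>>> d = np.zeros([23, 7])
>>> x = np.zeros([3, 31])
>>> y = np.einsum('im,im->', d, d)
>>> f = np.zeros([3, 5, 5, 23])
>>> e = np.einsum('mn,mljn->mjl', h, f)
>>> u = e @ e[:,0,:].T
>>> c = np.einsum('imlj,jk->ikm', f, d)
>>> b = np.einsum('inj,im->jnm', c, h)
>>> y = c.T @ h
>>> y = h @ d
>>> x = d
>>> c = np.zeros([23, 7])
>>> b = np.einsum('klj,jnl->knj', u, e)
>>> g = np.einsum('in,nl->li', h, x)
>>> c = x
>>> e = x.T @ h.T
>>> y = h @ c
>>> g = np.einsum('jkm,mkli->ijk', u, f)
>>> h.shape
(3, 23)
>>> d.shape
(23, 7)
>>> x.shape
(23, 7)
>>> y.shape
(3, 7)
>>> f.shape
(3, 5, 5, 23)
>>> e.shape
(7, 3)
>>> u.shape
(3, 5, 3)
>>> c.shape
(23, 7)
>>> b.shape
(3, 5, 3)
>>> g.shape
(23, 3, 5)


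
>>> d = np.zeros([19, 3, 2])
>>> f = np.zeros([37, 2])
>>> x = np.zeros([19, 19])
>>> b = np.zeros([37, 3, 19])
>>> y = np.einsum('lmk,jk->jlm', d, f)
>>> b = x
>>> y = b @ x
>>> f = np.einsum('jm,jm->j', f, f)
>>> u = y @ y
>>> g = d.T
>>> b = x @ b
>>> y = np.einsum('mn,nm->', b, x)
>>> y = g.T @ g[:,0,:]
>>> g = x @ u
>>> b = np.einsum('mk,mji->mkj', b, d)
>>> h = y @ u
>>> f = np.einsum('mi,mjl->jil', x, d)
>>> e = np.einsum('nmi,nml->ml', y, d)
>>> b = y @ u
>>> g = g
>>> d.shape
(19, 3, 2)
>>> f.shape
(3, 19, 2)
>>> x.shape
(19, 19)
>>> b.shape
(19, 3, 19)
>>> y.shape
(19, 3, 19)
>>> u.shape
(19, 19)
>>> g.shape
(19, 19)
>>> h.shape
(19, 3, 19)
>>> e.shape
(3, 2)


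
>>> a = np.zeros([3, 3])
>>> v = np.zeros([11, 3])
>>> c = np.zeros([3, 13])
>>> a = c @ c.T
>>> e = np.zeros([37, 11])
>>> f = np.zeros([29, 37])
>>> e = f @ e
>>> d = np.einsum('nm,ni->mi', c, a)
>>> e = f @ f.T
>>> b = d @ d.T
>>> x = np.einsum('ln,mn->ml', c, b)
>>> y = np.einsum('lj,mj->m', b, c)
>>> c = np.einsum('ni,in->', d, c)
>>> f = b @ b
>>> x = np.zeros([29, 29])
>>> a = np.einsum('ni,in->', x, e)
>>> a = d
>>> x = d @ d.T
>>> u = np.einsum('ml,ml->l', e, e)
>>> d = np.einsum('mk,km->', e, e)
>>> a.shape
(13, 3)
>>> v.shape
(11, 3)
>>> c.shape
()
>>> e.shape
(29, 29)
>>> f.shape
(13, 13)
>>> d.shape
()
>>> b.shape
(13, 13)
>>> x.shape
(13, 13)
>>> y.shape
(3,)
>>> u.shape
(29,)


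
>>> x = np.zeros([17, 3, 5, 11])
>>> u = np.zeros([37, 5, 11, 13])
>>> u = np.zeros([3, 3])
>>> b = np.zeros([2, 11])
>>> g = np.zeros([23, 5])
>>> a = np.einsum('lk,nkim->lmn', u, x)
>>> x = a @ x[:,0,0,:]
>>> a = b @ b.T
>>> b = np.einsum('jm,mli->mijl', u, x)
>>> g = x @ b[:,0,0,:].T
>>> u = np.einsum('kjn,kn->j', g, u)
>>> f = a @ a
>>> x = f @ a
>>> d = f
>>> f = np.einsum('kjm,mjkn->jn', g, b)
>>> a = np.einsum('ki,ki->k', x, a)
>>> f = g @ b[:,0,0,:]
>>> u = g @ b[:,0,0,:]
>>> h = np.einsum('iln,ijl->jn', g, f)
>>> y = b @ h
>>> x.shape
(2, 2)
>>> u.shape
(3, 11, 11)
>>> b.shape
(3, 11, 3, 11)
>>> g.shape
(3, 11, 3)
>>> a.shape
(2,)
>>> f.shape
(3, 11, 11)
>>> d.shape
(2, 2)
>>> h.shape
(11, 3)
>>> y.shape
(3, 11, 3, 3)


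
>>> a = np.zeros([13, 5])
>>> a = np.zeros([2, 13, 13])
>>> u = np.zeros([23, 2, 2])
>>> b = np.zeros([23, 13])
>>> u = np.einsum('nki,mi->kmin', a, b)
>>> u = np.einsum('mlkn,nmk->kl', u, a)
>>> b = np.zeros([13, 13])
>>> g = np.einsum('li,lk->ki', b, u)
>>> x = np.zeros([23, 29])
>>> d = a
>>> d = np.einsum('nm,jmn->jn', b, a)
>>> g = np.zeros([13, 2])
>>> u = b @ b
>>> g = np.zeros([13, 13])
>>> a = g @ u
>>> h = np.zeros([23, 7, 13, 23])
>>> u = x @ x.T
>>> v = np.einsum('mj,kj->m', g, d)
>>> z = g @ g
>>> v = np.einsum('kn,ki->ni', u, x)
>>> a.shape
(13, 13)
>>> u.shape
(23, 23)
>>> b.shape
(13, 13)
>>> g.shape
(13, 13)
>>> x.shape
(23, 29)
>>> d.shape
(2, 13)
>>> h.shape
(23, 7, 13, 23)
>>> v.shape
(23, 29)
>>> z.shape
(13, 13)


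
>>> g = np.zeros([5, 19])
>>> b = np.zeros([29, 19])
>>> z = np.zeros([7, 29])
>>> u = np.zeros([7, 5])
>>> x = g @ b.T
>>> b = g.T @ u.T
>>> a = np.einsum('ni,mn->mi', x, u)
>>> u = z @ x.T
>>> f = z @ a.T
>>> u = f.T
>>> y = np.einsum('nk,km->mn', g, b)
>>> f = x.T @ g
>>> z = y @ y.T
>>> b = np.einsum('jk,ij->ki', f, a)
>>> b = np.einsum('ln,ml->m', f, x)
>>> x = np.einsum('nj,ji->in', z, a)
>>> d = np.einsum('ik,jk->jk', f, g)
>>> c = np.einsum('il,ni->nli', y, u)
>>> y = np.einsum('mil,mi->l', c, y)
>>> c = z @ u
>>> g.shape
(5, 19)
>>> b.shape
(5,)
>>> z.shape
(7, 7)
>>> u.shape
(7, 7)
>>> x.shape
(29, 7)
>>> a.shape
(7, 29)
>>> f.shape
(29, 19)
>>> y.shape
(7,)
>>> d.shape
(5, 19)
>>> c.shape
(7, 7)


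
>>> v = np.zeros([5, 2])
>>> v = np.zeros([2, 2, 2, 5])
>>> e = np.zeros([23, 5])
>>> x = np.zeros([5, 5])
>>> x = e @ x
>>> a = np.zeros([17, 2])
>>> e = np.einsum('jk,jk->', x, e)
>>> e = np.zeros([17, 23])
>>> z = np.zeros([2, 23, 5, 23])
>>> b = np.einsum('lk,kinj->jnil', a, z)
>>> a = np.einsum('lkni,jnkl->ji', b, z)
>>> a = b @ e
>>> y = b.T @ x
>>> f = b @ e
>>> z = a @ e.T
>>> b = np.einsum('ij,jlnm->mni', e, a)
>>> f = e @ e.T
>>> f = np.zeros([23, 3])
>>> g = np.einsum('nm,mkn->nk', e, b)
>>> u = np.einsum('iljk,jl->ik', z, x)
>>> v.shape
(2, 2, 2, 5)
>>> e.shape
(17, 23)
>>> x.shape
(23, 5)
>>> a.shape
(23, 5, 23, 23)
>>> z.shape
(23, 5, 23, 17)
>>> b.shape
(23, 23, 17)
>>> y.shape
(17, 23, 5, 5)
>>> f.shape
(23, 3)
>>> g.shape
(17, 23)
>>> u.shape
(23, 17)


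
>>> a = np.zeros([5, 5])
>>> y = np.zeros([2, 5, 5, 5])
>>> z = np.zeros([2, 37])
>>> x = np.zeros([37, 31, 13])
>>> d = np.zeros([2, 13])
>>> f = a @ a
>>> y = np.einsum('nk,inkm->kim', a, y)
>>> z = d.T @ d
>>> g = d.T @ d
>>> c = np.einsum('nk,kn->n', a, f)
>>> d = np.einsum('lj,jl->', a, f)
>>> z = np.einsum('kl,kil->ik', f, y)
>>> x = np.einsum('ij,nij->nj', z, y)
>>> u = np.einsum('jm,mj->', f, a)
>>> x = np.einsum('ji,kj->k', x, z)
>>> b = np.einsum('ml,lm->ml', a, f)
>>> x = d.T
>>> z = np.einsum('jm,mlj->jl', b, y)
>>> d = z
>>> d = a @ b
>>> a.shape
(5, 5)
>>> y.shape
(5, 2, 5)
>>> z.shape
(5, 2)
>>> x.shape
()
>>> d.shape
(5, 5)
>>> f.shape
(5, 5)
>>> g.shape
(13, 13)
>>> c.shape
(5,)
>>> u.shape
()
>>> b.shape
(5, 5)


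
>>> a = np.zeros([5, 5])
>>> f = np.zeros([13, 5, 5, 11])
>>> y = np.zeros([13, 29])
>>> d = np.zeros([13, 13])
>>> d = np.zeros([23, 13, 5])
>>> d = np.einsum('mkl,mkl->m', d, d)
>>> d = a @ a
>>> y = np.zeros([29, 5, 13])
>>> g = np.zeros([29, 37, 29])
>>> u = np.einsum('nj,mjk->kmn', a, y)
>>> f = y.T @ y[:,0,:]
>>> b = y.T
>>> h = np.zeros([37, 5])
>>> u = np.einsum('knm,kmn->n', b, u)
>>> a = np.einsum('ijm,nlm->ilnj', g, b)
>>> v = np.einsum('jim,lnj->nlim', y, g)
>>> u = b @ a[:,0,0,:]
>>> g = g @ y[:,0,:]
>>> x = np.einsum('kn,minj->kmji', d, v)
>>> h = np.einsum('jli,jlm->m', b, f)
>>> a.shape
(29, 5, 13, 37)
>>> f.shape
(13, 5, 13)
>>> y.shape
(29, 5, 13)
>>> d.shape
(5, 5)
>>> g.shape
(29, 37, 13)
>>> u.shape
(13, 5, 37)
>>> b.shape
(13, 5, 29)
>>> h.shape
(13,)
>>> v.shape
(37, 29, 5, 13)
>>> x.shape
(5, 37, 13, 29)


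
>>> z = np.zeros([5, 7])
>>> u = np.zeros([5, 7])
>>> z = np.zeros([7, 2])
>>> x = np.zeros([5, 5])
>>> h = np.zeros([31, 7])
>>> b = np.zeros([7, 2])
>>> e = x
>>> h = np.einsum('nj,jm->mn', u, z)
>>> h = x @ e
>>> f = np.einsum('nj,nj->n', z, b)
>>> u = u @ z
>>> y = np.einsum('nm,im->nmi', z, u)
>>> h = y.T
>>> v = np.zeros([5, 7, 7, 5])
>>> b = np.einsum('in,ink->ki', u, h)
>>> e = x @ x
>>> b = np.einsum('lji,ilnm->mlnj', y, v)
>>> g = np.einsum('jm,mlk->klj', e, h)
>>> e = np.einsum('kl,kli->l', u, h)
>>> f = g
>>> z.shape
(7, 2)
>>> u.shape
(5, 2)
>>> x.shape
(5, 5)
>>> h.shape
(5, 2, 7)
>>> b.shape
(5, 7, 7, 2)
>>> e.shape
(2,)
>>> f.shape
(7, 2, 5)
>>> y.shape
(7, 2, 5)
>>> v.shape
(5, 7, 7, 5)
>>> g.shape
(7, 2, 5)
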